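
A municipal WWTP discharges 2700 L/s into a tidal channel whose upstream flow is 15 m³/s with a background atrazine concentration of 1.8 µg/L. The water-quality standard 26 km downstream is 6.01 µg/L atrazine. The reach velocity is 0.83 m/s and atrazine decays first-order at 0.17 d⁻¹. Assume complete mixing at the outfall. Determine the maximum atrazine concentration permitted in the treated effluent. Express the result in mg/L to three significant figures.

0.0319 mg/L

2700 L/s = 2.7 m³/s.
1.8 µg/L = 0.0018 mg/L.
6.01 µg/L = 0.00601 mg/L.
Travel time to the compliance point: t = 2.6e+04/0.83 = 3.133e+04 s = 0.3626 d; decay factor exp(−0.17·0.3626) = 0.9402.
So the concentration just after mixing may be at most 0.00601/0.9402 = 0.006392 mg/L.
Mass balance: 0.006392·17.7 = 2.7·Cₑ + 15·0.0018.
Cₑ = (0.1131 − 0.027) / 2.7 = 0.0319 mg/L.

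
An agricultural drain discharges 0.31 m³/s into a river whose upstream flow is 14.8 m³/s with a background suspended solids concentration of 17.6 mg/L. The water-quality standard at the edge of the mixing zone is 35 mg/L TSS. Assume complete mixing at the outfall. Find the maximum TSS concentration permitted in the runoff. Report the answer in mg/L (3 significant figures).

Mass balance: 35·15.11 = 0.31·Cₑ + 14.8·17.6.
Cₑ = (528.9 − 260.5) / 0.31 = 865.7 mg/L.

866 mg/L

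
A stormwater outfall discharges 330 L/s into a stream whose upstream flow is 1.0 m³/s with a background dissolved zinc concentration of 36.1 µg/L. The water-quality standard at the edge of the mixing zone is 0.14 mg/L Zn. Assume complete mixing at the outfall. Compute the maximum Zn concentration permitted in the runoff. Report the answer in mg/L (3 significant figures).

330 L/s = 0.33 m³/s.
36.1 µg/L = 0.0361 mg/L.
Mass balance: 0.14·1.33 = 0.33·Cₑ + 1·0.0361.
Cₑ = (0.1862 − 0.0361) / 0.33 = 0.4548 mg/L.

0.455 mg/L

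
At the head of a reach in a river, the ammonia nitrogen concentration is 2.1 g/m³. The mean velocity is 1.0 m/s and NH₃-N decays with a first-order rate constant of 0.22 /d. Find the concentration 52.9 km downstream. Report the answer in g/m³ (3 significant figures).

Travel time t = 52.9 km / 1.0 m/s = 5.29e+04/1.0 = 5.29e+04 s = 0.6123 d.
First-order decay: C = 2.1·exp(−0.22·0.6123) = 2.1·0.874 = 1.835 g/m³.

1.84 g/m³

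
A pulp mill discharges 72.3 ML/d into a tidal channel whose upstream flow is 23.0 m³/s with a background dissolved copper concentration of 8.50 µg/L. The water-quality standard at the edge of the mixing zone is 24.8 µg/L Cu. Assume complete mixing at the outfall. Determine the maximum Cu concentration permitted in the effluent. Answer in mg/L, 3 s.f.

0.473 mg/L

72.3 ML/d = 0.8368 m³/s.
8.50 µg/L = 0.0085 mg/L.
24.8 µg/L = 0.0248 mg/L.
Mass balance: 0.0248·23.84 = 0.8368·Cₑ + 23·0.0085.
Cₑ = (0.5912 − 0.1955) / 0.8368 = 0.4728 mg/L.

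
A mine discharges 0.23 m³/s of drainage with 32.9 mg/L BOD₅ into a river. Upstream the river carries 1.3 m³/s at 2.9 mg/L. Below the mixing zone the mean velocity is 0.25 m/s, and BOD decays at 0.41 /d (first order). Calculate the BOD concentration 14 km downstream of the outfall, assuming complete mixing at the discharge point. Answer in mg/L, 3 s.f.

After complete mixing, C₀ = (0.23·32.9 + 1.3·2.9) / 1.53 = 7.41 mg/L.
Travel time t = 1.4e+04 m / 0.25 m/s = 5.6e+04 s = 0.6481 d.
C = 7.41·exp(−0.41·0.6481) = 7.41·0.7666 = 5.681 mg/L.

5.68 mg/L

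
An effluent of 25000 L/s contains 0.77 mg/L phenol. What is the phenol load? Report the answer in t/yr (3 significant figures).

25000 L/s = 25 m³/s.
Mass flux = Q·C = 25 m³/s × 0.77 g/m³ = 19.25 g/s.
= 19.25 g/s × 31.56 = 607.5 t/yr.

607 t/yr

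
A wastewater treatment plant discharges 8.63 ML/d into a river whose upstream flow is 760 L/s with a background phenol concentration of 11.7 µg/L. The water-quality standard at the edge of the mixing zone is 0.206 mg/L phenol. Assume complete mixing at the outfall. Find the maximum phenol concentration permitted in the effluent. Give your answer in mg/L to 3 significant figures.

1.68 mg/L

8.63 ML/d = 0.09988 m³/s.
760 L/s = 0.76 m³/s.
11.7 µg/L = 0.0117 mg/L.
Mass balance: 0.206·0.8599 = 0.09988·Cₑ + 0.76·0.0117.
Cₑ = (0.1771 − 0.008892) / 0.09988 = 1.684 mg/L.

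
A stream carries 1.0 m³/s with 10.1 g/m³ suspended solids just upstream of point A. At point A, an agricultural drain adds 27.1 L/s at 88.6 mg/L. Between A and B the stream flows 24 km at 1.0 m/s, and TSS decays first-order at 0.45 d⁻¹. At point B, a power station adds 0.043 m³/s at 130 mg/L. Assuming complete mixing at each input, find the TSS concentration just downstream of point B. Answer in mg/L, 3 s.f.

27.1 L/s = 0.0271 m³/s.
After input A: C = (1·10.1 + 0.0271·88.6) / 1.027 = 12.17 mg/L.
Over the 24 km reach to input B (t = 2.4e+04 s = 0.2778 d), decay gives C = 12.17·exp(−0.45·0.2778) = 10.74 mg/L.
After input B: C = (1.027·10.74 + 0.043·130) / 1.07 = 15.53 mg/L.

15.5 mg/L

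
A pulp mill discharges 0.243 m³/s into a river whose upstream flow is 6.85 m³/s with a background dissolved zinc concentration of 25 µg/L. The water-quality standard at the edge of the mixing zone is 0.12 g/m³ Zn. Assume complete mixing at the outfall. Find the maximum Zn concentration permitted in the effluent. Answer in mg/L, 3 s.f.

2.80 mg/L

25 µg/L = 0.025 mg/L.
Mass balance: 0.12·7.093 = 0.243·Cₑ + 6.85·0.025.
Cₑ = (0.8512 − 0.1713) / 0.243 = 2.798 mg/L.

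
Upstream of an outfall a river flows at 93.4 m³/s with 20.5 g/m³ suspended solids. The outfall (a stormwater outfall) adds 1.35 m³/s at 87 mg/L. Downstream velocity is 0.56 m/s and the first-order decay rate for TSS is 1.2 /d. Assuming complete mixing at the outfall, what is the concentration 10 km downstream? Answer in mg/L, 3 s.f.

After complete mixing, C₀ = (1.35·87 + 93.4·20.5) / 94.75 = 21.45 mg/L.
Travel time t = 1e+04 m / 0.56 m/s = 1.786e+04 s = 0.2067 d.
C = 21.45·exp(−1.2·0.2067) = 21.45·0.7803 = 16.74 mg/L.

16.7 mg/L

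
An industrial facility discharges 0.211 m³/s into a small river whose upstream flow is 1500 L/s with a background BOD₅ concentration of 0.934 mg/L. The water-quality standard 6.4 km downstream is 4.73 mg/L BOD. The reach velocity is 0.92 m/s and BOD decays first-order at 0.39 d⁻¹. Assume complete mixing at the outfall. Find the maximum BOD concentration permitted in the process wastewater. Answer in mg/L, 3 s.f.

32.9 mg/L

1500 L/s = 1.5 m³/s.
Travel time to the compliance point: t = 6400/0.92 = 6957 s = 0.08052 d; decay factor exp(−0.39·0.08052) = 0.9691.
So the concentration just after mixing may be at most 4.73/0.9691 = 4.881 mg/L.
Mass balance: 4.881·1.711 = 0.211·Cₑ + 1.5·0.934.
Cₑ = (8.351 − 1.401) / 0.211 = 32.94 mg/L.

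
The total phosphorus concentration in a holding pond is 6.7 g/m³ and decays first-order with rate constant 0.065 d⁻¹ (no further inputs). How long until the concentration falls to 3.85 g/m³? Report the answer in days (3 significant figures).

8.52 d

t = ln(C₀/C)/k = ln(6.7/3.85)/0.065 = 0.554/0.065 = 8.524 d.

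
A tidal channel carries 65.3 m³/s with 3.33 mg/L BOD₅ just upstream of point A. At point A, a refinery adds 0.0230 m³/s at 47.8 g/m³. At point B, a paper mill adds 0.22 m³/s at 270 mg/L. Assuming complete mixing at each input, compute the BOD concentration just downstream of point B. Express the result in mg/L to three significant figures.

4.24 mg/L

After input A: C = (65.3·3.33 + 0.023·47.8) / 65.32 = 3.346 mg/L.
After input B: C = (65.32·3.346 + 0.22·270) / 65.54 = 4.241 mg/L.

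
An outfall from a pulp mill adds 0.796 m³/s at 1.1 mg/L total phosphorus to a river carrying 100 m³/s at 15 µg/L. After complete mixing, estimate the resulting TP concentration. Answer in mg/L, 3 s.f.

0.0236 mg/L

15 µg/L = 0.015 mg/L.
Conservation of mass across the mixing zone: C = (0.796·1.1 + 100·0.015) / (0.796 + 100) = 2.376/100.8 = 0.02357 mg/L.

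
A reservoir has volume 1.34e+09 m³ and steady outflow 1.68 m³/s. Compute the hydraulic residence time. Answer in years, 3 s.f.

25.3 yr

Q = 1.68 m³/s × 3.156e+07 s/yr = 5.302e+07 m³/yr.
Hydraulic residence time τ = V/Q = 1.34e+09/5.302e+07 = 25.28 yr.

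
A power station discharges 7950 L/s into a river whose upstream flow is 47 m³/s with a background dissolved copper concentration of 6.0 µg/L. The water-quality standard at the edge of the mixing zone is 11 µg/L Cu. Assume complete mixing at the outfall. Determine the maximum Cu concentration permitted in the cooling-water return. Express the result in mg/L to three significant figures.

0.0406 mg/L

7950 L/s = 7.95 m³/s.
6.0 µg/L = 0.006 mg/L.
11 µg/L = 0.011 mg/L.
Mass balance: 0.011·54.95 = 7.95·Cₑ + 47·0.006.
Cₑ = (0.6045 − 0.282) / 7.95 = 0.04056 mg/L.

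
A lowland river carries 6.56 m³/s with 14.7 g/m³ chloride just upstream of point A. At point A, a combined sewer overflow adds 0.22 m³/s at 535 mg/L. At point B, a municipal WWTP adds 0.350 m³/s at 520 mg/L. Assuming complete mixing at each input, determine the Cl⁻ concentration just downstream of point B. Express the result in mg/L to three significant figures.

After input A: C = (6.56·14.7 + 0.22·535) / 6.78 = 31.58 mg/L.
After input B: C = (6.78·31.58 + 0.35·520) / 7.13 = 55.56 mg/L.

55.6 mg/L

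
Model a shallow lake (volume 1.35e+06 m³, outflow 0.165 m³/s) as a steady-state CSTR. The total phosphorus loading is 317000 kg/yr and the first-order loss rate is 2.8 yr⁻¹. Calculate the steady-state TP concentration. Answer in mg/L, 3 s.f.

Outflow Q = 0.165 m³/s × 3.156e+07 s/yr = 5.207e+06 m³/yr.
Steady-state CSTR mass balance: W = Q·C + k·V·C, so C = W/(Q + kV).
Q + kV = 5.207e+06 + 2.8·1.35e+06 = 8.987e+06 m³/yr.
C = 317000/8.987e+06 = 0.03527 kg/m³ = 35.27 mg/L.

35.3 mg/L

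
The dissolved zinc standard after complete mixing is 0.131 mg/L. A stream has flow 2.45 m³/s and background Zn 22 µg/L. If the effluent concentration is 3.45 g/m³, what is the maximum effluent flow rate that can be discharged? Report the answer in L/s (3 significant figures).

80.5 L/s

22 µg/L = 0.022 mg/L.
Mass balance at complete mixing: C_std·(Q_w + Q_r) = Q_w·C_e + Q_r·C_b.
Rearranging, Q_w = Q_r·(C_std − C_b)/(C_e − C_std) = 2.45·(0.131 − 0.022) / (3.45 − 0.131) = 0.08046 m³/s.
= 80.46 L/s.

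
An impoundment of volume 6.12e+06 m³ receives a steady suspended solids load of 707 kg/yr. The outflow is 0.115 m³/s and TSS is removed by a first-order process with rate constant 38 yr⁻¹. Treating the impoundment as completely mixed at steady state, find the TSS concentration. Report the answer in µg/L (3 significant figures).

Outflow Q = 0.115 m³/s × 3.156e+07 s/yr = 3.629e+06 m³/yr.
Steady-state CSTR mass balance: W = Q·C + k·V·C, so C = W/(Q + kV).
Q + kV = 3.629e+06 + 38·6.12e+06 = 2.362e+08 m³/yr.
C = 707/2.362e+08 = 2.993e-06 kg/m³ = 0.002993 mg/L = 2.993 µg/L.

2.99 µg/L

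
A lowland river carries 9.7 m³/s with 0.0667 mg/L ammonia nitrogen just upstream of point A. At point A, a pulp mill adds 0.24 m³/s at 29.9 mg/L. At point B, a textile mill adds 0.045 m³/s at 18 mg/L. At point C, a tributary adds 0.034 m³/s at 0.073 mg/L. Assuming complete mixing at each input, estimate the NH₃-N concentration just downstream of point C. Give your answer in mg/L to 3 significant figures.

After input A: C = (9.7·0.0667 + 0.24·29.9) / 9.94 = 0.787 mg/L.
After input B: C = (9.94·0.787 + 0.045·18) / 9.985 = 0.8646 mg/L.
After input C: C = (9.985·0.8646 + 0.034·0.073) / 10.02 = 0.8619 mg/L.

0.862 mg/L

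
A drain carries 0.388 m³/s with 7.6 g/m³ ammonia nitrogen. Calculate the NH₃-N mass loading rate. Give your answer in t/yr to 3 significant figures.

Mass flux = Q·C = 0.388 m³/s × 7.6 g/m³ = 2.949 g/s.
= 2.949 g/s × 31.56 = 93.06 t/yr.

93.1 t/yr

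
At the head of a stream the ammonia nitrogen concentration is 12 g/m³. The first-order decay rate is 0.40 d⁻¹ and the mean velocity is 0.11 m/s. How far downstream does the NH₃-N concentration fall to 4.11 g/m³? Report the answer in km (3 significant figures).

From C = C₀·e^(−kt), t = ln(C₀/C)/k = ln(12/4.11)/0.40 = 1.071/0.40 = 2.679 d.
Distance = v·t = 0.11 m/s × 2.314e+05 s = 2.546e+04 m = 25.46 km.

25.5 km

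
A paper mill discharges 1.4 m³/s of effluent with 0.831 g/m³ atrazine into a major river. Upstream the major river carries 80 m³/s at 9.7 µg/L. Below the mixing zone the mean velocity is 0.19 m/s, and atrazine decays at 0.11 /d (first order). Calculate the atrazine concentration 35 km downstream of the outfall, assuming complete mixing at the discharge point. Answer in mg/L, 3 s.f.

9.7 µg/L = 0.0097 mg/L.
After complete mixing, C₀ = (1.4·0.831 + 80·0.0097) / 81.4 = 0.02383 mg/L.
Travel time t = 3.5e+04 m / 0.19 m/s = 1.842e+05 s = 2.132 d.
C = 0.02383·exp(−0.11·2.132) = 0.02383·0.7909 = 0.01884 mg/L.

0.0188 mg/L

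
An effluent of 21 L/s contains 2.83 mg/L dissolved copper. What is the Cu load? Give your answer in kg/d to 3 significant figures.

21 L/s = 0.021 m³/s.
Mass flux = Q·C = 0.021 m³/s × 2.83 g/m³ = 0.05943 g/s.
= 0.05943 g/s × 86.4 = 5.135 kg/d.

5.13 kg/d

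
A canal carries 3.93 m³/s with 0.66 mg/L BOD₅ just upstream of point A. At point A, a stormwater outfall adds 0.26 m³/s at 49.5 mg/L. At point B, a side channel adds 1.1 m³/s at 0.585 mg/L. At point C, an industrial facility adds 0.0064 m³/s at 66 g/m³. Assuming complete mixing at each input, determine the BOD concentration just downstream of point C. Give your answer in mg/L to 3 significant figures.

After input A: C = (3.93·0.66 + 0.26·49.5) / 4.19 = 3.691 mg/L.
After input B: C = (4.19·3.691 + 1.1·0.585) / 5.29 = 3.045 mg/L.
After input C: C = (5.29·3.045 + 0.0064·66) / 5.296 = 3.121 mg/L.

3.12 mg/L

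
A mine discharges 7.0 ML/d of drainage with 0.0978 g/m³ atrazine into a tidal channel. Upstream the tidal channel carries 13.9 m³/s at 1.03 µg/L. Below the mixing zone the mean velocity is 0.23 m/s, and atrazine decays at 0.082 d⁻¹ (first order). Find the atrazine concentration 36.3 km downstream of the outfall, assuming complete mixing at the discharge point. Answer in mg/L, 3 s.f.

0.00137 mg/L

7.0 ML/d = 0.08102 m³/s.
1.03 µg/L = 0.00103 mg/L.
After complete mixing, C₀ = (0.08102·0.0978 + 13.9·0.00103) / 13.98 = 0.001591 mg/L.
Travel time t = 3.63e+04 m / 0.23 m/s = 1.578e+05 s = 1.827 d.
C = 0.001591·exp(−0.082·1.827) = 0.001591·0.8609 = 0.001369 mg/L.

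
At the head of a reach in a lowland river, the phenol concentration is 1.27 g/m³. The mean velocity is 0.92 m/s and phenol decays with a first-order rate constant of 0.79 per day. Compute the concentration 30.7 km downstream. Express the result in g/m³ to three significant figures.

Travel time t = 30.7 km / 0.92 m/s = 3.07e+04/0.92 = 3.337e+04 s = 0.3862 d.
First-order decay: C = 1.27·exp(−0.79·0.3862) = 1.27·0.737 = 0.936 g/m³.

0.936 g/m³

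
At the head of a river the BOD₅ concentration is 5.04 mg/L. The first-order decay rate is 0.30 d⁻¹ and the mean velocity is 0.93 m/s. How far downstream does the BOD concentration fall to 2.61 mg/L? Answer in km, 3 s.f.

From C = C₀·e^(−kt), t = ln(C₀/C)/k = ln(5.04/2.61)/0.30 = 0.6581/0.30 = 2.194 d.
Distance = v·t = 0.93 m/s × 1.895e+05 s = 1.763e+05 m = 176.3 km.

176 km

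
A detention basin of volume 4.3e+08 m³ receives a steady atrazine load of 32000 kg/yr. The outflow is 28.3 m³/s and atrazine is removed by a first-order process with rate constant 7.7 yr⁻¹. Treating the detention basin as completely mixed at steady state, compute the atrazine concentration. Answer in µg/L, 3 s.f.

7.61 µg/L

Outflow Q = 28.3 m³/s × 3.156e+07 s/yr = 8.931e+08 m³/yr.
Steady-state CSTR mass balance: W = Q·C + k·V·C, so C = W/(Q + kV).
Q + kV = 8.931e+08 + 7.7·4.3e+08 = 4.204e+09 m³/yr.
C = 32000/4.204e+09 = 7.612e-06 kg/m³ = 0.007612 mg/L = 7.612 µg/L.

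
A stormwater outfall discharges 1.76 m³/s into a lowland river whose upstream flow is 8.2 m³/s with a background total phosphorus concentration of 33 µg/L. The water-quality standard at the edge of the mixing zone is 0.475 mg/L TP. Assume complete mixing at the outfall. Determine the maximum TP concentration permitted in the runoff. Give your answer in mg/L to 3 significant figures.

33 µg/L = 0.033 mg/L.
Mass balance: 0.475·9.96 = 1.76·Cₑ + 8.2·0.033.
Cₑ = (4.731 − 0.2706) / 1.76 = 2.534 mg/L.

2.53 mg/L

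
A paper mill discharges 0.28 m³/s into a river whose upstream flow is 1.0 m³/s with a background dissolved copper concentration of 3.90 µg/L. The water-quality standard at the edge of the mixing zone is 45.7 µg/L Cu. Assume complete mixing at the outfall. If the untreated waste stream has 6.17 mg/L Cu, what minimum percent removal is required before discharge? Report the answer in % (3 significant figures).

3.90 µg/L = 0.0039 mg/L.
45.7 µg/L = 0.0457 mg/L.
Mass balance: 0.0457·1.28 = 0.28·Cₑ + 1·0.0039.
Cₑ = (0.0585 − 0.0039) / 0.28 = 0.195 mg/L.
Required removal = 1 − 0.195/6.17 = 96.84 %.

96.8 %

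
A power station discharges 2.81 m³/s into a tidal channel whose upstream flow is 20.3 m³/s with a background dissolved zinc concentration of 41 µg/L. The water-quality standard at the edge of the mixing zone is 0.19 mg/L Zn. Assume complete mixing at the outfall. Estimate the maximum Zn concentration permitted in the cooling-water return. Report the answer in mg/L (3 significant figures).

41 µg/L = 0.041 mg/L.
Mass balance: 0.19·23.11 = 2.81·Cₑ + 20.3·0.041.
Cₑ = (4.391 − 0.8323) / 2.81 = 1.266 mg/L.

1.27 mg/L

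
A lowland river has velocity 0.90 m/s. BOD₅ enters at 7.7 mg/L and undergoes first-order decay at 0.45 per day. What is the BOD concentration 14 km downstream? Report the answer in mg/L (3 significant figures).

Travel time t = 14 km / 0.90 m/s = 1.4e+04/0.90 = 1.556e+04 s = 0.18 d.
First-order decay: C = 7.7·exp(−0.45·0.18) = 7.7·0.9222 = 7.101 mg/L.

7.10 mg/L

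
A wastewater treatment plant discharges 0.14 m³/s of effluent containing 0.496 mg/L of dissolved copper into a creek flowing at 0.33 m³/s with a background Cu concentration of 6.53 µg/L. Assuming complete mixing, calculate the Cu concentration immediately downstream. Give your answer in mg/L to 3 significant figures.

0.152 mg/L

6.53 µg/L = 0.00653 mg/L.
By mass balance at complete mixing, C = (0.14·0.496 + 0.33·0.00653) / (0.14 + 0.33) = 0.07159/0.47 = 0.1523 mg/L.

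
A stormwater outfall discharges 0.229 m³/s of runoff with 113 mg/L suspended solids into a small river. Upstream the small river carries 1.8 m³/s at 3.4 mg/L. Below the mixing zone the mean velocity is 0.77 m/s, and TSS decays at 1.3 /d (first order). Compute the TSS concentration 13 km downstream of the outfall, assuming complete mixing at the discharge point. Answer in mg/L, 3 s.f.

12.2 mg/L

After complete mixing, C₀ = (0.229·113 + 1.8·3.4) / 2.029 = 15.77 mg/L.
Travel time t = 1.3e+04 m / 0.77 m/s = 1.688e+04 s = 0.1954 d.
C = 15.77·exp(−1.3·0.1954) = 15.77·0.7757 = 12.23 mg/L.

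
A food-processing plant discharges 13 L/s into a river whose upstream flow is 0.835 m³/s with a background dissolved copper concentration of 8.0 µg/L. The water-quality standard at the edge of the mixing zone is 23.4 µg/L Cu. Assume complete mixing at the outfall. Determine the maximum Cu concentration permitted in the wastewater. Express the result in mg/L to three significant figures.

13 L/s = 0.013 m³/s.
8.0 µg/L = 0.008 mg/L.
23.4 µg/L = 0.0234 mg/L.
Mass balance: 0.0234·0.848 = 0.013·Cₑ + 0.835·0.008.
Cₑ = (0.01984 − 0.00668) / 0.013 = 1.013 mg/L.

1.01 mg/L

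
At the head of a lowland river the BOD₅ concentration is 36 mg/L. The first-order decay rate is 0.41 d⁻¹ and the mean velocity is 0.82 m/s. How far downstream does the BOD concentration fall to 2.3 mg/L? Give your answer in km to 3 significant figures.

475 km

From C = C₀·e^(−kt), t = ln(C₀/C)/k = ln(36/2.3)/0.41 = 2.751/0.41 = 6.709 d.
Distance = v·t = 0.82 m/s × 5.796e+05 s = 4.753e+05 m = 475.3 km.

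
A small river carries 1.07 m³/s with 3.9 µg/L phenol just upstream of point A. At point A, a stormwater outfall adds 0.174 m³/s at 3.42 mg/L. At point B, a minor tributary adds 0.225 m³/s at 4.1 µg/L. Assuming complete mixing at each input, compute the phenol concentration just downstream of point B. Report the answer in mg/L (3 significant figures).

3.9 µg/L = 0.0039 mg/L.
After input A: C = (1.07·0.0039 + 0.174·3.42) / 1.244 = 0.4817 mg/L.
4.1 µg/L = 0.0041 mg/L.
After input B: C = (1.244·0.4817 + 0.225·0.0041) / 1.469 = 0.4086 mg/L.

0.409 mg/L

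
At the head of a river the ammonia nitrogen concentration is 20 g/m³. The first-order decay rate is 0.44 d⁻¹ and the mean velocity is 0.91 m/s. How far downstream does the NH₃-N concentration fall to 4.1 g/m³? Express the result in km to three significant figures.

283 km

From C = C₀·e^(−kt), t = ln(C₀/C)/k = ln(20/4.1)/0.44 = 1.585/0.44 = 3.602 d.
Distance = v·t = 0.91 m/s × 3.112e+05 s = 2.832e+05 m = 283.2 km.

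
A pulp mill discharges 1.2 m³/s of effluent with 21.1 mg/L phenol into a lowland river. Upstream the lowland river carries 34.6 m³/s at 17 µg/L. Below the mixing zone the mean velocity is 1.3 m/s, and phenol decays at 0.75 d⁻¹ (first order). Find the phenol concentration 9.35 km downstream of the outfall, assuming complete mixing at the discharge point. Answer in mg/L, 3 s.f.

0.680 mg/L

17 µg/L = 0.017 mg/L.
After complete mixing, C₀ = (1.2·21.1 + 34.6·0.017) / 35.8 = 0.7237 mg/L.
Travel time t = 9350 m / 1.3 m/s = 7192 s = 0.08324 d.
C = 0.7237·exp(−0.75·0.08324) = 0.7237·0.9395 = 0.6799 mg/L.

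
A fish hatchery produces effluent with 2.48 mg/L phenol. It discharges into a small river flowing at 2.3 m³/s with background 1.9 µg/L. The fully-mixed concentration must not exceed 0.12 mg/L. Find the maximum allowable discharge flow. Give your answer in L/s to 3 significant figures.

1.9 µg/L = 0.0019 mg/L.
Mass balance at complete mixing: C_std·(Q_w + Q_r) = Q_w·C_e + Q_r·C_b.
Rearranging, Q_w = Q_r·(C_std − C_b)/(C_e − C_std) = 2.3·(0.12 − 0.0019) / (2.48 − 0.12) = 0.1151 m³/s.
= 115.1 L/s.

115 L/s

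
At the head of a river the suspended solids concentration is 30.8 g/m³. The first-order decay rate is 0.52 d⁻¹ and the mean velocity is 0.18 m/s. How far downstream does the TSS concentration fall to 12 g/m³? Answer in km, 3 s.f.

28.2 km

From C = C₀·e^(−kt), t = ln(C₀/C)/k = ln(30.8/12)/0.52 = 0.9426/0.52 = 1.813 d.
Distance = v·t = 0.18 m/s × 1.566e+05 s = 2.819e+04 m = 28.19 km.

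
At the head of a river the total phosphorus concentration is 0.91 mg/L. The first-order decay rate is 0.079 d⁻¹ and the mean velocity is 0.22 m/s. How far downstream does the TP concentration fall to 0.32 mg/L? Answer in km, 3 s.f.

251 km

From C = C₀·e^(−kt), t = ln(C₀/C)/k = ln(0.91/0.32)/0.079 = 1.045/0.079 = 13.23 d.
Distance = v·t = 0.22 m/s × 1.143e+06 s = 2.515e+05 m = 251.5 km.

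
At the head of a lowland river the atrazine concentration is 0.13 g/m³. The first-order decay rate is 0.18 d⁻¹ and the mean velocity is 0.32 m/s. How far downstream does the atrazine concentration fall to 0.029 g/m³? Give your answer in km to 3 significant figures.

From C = C₀·e^(−kt), t = ln(C₀/C)/k = ln(0.13/0.029)/0.18 = 1.5/0.18 = 8.335 d.
Distance = v·t = 0.32 m/s × 7.201e+05 s = 2.304e+05 m = 230.4 km.

230 km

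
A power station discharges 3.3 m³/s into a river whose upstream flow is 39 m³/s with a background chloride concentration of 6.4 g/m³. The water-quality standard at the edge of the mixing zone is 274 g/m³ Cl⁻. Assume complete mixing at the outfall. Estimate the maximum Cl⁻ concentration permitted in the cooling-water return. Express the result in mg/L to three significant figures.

Mass balance: 274·42.3 = 3.3·Cₑ + 39·6.4.
Cₑ = (1.159e+04 − 249.6) / 3.3 = 3437 mg/L.

3440 mg/L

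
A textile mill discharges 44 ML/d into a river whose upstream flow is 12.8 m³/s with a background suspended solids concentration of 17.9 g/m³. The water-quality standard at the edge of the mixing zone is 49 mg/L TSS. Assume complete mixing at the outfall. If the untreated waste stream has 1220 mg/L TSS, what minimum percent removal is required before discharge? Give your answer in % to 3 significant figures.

44 ML/d = 0.5093 m³/s.
Mass balance: 49·13.31 = 0.5093·Cₑ + 12.8·17.9.
Cₑ = (652.2 − 229.1) / 0.5093 = 830.7 mg/L.
Required removal = 1 − 830.7/1220 = 31.91 %.

31.9 %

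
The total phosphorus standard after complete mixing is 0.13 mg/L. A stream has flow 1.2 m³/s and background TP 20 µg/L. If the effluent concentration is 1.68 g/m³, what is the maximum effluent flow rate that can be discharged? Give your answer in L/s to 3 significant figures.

85.2 L/s

20 µg/L = 0.02 mg/L.
Mass balance at complete mixing: C_std·(Q_w + Q_r) = Q_w·C_e + Q_r·C_b.
Rearranging, Q_w = Q_r·(C_std − C_b)/(C_e − C_std) = 1.2·(0.13 − 0.02) / (1.68 − 0.13) = 0.08516 m³/s.
= 85.16 L/s.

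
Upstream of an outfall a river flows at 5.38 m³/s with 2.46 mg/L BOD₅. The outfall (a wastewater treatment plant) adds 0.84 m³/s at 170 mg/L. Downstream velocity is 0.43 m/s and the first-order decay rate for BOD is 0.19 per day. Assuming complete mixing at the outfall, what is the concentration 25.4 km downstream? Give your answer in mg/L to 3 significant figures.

22.0 mg/L

After complete mixing, C₀ = (0.84·170 + 5.38·2.46) / 6.22 = 25.09 mg/L.
Travel time t = 2.54e+04 m / 0.43 m/s = 5.907e+04 s = 0.6837 d.
C = 25.09·exp(−0.19·0.6837) = 25.09·0.8782 = 22.03 mg/L.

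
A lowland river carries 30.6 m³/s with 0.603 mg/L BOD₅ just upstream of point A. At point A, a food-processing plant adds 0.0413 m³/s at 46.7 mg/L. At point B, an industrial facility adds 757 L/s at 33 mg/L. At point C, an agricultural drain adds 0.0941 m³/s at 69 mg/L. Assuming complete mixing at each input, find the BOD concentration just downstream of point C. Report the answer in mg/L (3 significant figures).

1.65 mg/L

After input A: C = (30.6·0.603 + 0.0413·46.7) / 30.64 = 0.6651 mg/L.
757 L/s = 0.757 m³/s.
After input B: C = (30.64·0.6651 + 0.757·33) / 31.4 = 1.445 mg/L.
After input C: C = (31.4·1.445 + 0.0941·69) / 31.49 = 1.647 mg/L.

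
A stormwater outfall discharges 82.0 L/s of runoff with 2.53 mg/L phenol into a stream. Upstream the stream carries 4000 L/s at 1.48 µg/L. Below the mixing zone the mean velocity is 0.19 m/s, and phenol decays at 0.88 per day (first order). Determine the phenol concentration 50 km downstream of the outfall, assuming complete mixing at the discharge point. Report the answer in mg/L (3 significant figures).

0.00358 mg/L

82.0 L/s = 0.082 m³/s.
4000 L/s = 4 m³/s.
1.48 µg/L = 0.00148 mg/L.
After complete mixing, C₀ = (0.082·2.53 + 4·0.00148) / 4.082 = 0.05227 mg/L.
Travel time t = 5e+04 m / 0.19 m/s = 2.632e+05 s = 3.046 d.
C = 0.05227·exp(−0.88·3.046) = 0.05227·0.06854 = 0.003583 mg/L.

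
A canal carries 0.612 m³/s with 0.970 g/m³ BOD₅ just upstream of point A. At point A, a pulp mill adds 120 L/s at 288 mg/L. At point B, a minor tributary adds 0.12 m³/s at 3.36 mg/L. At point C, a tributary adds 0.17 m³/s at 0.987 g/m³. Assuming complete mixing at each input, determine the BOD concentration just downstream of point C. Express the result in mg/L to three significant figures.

120 L/s = 0.12 m³/s.
After input A: C = (0.612·0.97 + 0.12·288) / 0.732 = 48.02 mg/L.
After input B: C = (0.732·48.02 + 0.12·3.36) / 0.852 = 41.73 mg/L.
After input C: C = (0.852·41.73 + 0.17·0.987) / 1.022 = 34.96 mg/L.

35.0 mg/L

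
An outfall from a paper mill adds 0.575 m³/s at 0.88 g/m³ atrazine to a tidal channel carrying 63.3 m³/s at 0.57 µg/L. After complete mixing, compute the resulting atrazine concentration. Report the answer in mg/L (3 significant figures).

0.57 µg/L = 0.00057 mg/L.
Conservation of mass across the mixing zone: C = (0.575·0.88 + 63.3·0.00057) / (0.575 + 63.3) = 0.5421/63.88 = 0.008487 mg/L.

0.00849 mg/L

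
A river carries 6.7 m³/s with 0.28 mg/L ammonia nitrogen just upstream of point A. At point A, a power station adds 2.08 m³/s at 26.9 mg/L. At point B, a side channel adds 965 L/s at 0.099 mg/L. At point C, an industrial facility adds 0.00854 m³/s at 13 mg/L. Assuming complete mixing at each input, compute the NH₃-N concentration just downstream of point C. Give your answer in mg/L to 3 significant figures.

5.95 mg/L

After input A: C = (6.7·0.28 + 2.08·26.9) / 8.78 = 6.586 mg/L.
965 L/s = 0.965 m³/s.
After input B: C = (8.78·6.586 + 0.965·0.099) / 9.745 = 5.944 mg/L.
After input C: C = (9.745·5.944 + 0.00854·13) / 9.754 = 5.95 mg/L.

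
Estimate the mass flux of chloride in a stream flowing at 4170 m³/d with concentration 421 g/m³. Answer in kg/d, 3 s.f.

1760 kg/d

4170 m³/d = 0.04826 m³/s.
Mass flux = Q·C = 0.04826 m³/s × 421 g/m³ = 20.32 g/s.
= 20.32 g/s × 86.4 = 1756 kg/d.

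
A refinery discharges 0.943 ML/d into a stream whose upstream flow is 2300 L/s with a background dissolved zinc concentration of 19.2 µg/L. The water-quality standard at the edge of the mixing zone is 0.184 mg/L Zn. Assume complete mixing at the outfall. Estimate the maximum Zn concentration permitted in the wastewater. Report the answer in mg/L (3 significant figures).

34.9 mg/L

0.943 ML/d = 0.01091 m³/s.
2300 L/s = 2.3 m³/s.
19.2 µg/L = 0.0192 mg/L.
Mass balance: 0.184·2.311 = 0.01091·Cₑ + 2.3·0.0192.
Cₑ = (0.4252 − 0.04416) / 0.01091 = 34.91 mg/L.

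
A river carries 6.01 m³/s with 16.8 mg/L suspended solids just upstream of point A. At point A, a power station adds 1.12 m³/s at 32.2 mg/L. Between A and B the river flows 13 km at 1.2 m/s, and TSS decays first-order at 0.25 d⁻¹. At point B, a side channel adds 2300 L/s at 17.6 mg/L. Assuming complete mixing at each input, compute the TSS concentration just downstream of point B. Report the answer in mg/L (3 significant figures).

After input A: C = (6.01·16.8 + 1.12·32.2) / 7.13 = 19.22 mg/L.
Over the 13 km reach to input B (t = 1.083e+04 s = 0.1254 d), decay gives C = 19.22·exp(−0.25·0.1254) = 18.63 mg/L.
2300 L/s = 2.3 m³/s.
After input B: C = (7.13·18.63 + 2.3·17.6) / 9.43 = 18.38 mg/L.

18.4 mg/L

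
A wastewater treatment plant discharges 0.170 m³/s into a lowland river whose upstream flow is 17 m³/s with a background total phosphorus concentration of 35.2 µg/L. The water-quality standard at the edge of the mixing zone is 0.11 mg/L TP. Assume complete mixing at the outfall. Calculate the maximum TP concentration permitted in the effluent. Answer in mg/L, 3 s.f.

7.59 mg/L

35.2 µg/L = 0.0352 mg/L.
Mass balance: 0.11·17.17 = 0.17·Cₑ + 17·0.0352.
Cₑ = (1.889 − 0.5984) / 0.17 = 7.59 mg/L.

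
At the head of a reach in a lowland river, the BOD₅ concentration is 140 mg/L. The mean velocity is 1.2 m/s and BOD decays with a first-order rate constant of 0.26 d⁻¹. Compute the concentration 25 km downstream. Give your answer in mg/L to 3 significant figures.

Travel time t = 25 km / 1.2 m/s = 2.5e+04/1.2 = 2.083e+04 s = 0.2411 d.
First-order decay: C = 140·exp(−0.26·0.2411) = 140·0.9392 = 131.5 mg/L.

131 mg/L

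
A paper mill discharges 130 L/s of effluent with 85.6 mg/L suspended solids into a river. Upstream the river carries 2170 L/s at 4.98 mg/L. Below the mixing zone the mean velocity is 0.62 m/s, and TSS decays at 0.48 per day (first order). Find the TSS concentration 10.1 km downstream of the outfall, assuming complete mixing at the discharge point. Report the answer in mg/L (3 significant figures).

8.71 mg/L

130 L/s = 0.13 m³/s.
2170 L/s = 2.17 m³/s.
After complete mixing, C₀ = (0.13·85.6 + 2.17·4.98) / 2.3 = 9.537 mg/L.
Travel time t = 1.01e+04 m / 0.62 m/s = 1.629e+04 s = 0.1885 d.
C = 9.537·exp(−0.48·0.1885) = 9.537·0.9135 = 8.712 mg/L.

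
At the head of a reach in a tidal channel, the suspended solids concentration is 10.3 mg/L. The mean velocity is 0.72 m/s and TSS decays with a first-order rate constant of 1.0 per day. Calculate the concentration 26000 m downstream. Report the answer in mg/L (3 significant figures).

Travel time t = 26000 m / 0.72 m/s = 2.6e+04/0.72 = 3.611e+04 s = 0.418 d.
First-order decay: C = 10.3·exp(−1.0·0.418) = 10.3·0.6584 = 6.781 mg/L.

6.78 mg/L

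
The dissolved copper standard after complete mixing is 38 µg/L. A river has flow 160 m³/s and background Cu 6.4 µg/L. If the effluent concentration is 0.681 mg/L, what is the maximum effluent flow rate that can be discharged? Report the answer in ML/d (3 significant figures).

6.4 µg/L = 0.0064 mg/L.
38 µg/L = 0.038 mg/L.
Mass balance at complete mixing: C_std·(Q_w + Q_r) = Q_w·C_e + Q_r·C_b.
Rearranging, Q_w = Q_r·(C_std − C_b)/(C_e − C_std) = 160·(0.038 − 0.0064) / (0.681 − 0.038) = 7.863 m³/s.
= 679.4 ML/d.

679 ML/d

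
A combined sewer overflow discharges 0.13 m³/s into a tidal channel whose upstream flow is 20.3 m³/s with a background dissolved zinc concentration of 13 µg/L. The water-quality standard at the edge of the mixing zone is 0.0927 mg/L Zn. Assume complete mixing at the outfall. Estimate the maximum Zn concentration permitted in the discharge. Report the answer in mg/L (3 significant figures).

13 µg/L = 0.013 mg/L.
Mass balance: 0.0927·20.43 = 0.13·Cₑ + 20.3·0.013.
Cₑ = (1.894 − 0.2639) / 0.13 = 12.54 mg/L.

12.5 mg/L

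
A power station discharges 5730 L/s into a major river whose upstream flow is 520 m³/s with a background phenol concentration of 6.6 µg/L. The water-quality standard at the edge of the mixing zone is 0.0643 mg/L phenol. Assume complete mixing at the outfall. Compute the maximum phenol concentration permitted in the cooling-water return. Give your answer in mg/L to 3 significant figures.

5.30 mg/L

5730 L/s = 5.73 m³/s.
6.6 µg/L = 0.0066 mg/L.
Mass balance: 0.0643·525.7 = 5.73·Cₑ + 520·0.0066.
Cₑ = (33.8 − 3.432) / 5.73 = 5.301 mg/L.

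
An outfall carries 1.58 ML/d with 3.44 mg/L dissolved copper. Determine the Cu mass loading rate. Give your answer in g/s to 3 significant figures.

0.0629 g/s

1.58 ML/d = 0.01829 m³/s.
Mass flux = Q·C = 0.01829 m³/s × 3.44 g/m³ = 0.06291 g/s.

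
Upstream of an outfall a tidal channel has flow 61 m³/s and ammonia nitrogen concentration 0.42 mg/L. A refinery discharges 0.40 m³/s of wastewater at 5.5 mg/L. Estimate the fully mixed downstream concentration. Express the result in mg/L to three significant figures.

By mass balance at complete mixing, C = (0.4·5.5 + 61·0.42) / (0.4 + 61) = 27.82/61.4 = 0.4531 mg/L.

0.453 mg/L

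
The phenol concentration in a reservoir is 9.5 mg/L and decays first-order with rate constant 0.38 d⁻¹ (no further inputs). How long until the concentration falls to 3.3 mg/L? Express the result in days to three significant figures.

t = ln(C₀/C)/k = ln(9.5/3.3)/0.38 = 1.057/0.38 = 2.783 d.

2.78 d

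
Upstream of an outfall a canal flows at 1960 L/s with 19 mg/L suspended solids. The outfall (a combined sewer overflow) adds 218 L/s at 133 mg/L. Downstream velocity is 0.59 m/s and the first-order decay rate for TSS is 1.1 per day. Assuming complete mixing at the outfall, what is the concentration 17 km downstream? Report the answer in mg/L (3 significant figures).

218 L/s = 0.218 m³/s.
1960 L/s = 1.96 m³/s.
After complete mixing, C₀ = (0.218·133 + 1.96·19) / 2.178 = 30.41 mg/L.
Travel time t = 1.7e+04 m / 0.59 m/s = 2.881e+04 s = 0.3335 d.
C = 30.41·exp(−1.1·0.3335) = 30.41·0.6929 = 21.07 mg/L.

21.1 mg/L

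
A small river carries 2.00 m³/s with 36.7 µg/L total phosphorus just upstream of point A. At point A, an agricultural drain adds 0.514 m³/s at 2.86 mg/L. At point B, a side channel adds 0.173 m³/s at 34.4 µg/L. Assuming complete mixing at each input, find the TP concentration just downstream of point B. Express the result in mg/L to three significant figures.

36.7 µg/L = 0.0367 mg/L.
After input A: C = (2·0.0367 + 0.514·2.86) / 2.514 = 0.6139 mg/L.
34.4 µg/L = 0.0344 mg/L.
After input B: C = (2.514·0.6139 + 0.173·0.0344) / 2.687 = 0.5766 mg/L.

0.577 mg/L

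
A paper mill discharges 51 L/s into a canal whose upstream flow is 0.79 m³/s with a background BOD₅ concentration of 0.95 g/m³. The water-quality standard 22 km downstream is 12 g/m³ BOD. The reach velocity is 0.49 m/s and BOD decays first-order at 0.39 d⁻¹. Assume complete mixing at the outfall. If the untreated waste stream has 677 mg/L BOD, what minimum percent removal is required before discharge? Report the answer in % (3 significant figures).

66.4 %

51 L/s = 0.051 m³/s.
Travel time to the compliance point: t = 2.2e+04/0.49 = 4.49e+04 s = 0.5197 d; decay factor exp(−0.39·0.5197) = 0.8166.
So the concentration just after mixing may be at most 12/0.8166 = 14.7 mg/L.
Mass balance: 14.7·0.841 = 0.051·Cₑ + 0.79·0.95.
Cₑ = (12.36 − 0.7505) / 0.051 = 227.6 mg/L.
Required removal = 1 − 227.6/677 = 66.38 %.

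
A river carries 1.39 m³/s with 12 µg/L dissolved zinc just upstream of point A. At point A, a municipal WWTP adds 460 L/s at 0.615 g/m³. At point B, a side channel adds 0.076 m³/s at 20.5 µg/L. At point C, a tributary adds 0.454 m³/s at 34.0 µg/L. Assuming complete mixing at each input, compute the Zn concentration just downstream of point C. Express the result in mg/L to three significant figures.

12 µg/L = 0.012 mg/L.
460 L/s = 0.46 m³/s.
After input A: C = (1.39·0.012 + 0.46·0.615) / 1.85 = 0.1619 mg/L.
20.5 µg/L = 0.0205 mg/L.
After input B: C = (1.85·0.1619 + 0.076·0.0205) / 1.926 = 0.1564 mg/L.
34.0 µg/L = 0.034 mg/L.
After input C: C = (1.926·0.1564 + 0.454·0.034) / 2.38 = 0.133 mg/L.

0.133 mg/L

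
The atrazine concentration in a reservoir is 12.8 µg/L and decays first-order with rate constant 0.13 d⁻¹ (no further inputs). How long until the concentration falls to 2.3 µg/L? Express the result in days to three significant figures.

13.2 d

t = ln(C₀/C)/k = ln(12.8/2.3)/0.13 = 1.717/0.13 = 13.2 d.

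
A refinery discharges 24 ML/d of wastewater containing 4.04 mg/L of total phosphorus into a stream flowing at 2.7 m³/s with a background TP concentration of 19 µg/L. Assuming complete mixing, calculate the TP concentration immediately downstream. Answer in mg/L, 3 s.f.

24 ML/d = 0.2778 m³/s.
19 µg/L = 0.019 mg/L.
Flow-weighted mixing gives C = (0.2778·4.04 + 2.7·0.019) / (0.2778 + 2.7) = 1.174/2.978 = 0.3941 mg/L.

0.394 mg/L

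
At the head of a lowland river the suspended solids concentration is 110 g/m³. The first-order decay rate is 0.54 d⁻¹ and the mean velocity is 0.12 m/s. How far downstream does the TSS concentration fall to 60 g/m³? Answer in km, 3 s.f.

11.6 km

From C = C₀·e^(−kt), t = ln(C₀/C)/k = ln(110/60)/0.54 = 0.6061/0.54 = 1.122 d.
Distance = v·t = 0.12 m/s × 9.698e+04 s = 1.164e+04 m = 11.64 km.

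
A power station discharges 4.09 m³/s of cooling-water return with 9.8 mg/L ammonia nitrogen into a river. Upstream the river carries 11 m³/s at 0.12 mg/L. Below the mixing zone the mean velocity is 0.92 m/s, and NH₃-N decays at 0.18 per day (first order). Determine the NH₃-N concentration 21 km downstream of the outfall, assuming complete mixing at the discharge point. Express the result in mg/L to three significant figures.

After complete mixing, C₀ = (4.09·9.8 + 11·0.12) / 15.09 = 2.744 mg/L.
Travel time t = 2.1e+04 m / 0.92 m/s = 2.283e+04 s = 0.2642 d.
C = 2.744·exp(−0.18·0.2642) = 2.744·0.9536 = 2.616 mg/L.

2.62 mg/L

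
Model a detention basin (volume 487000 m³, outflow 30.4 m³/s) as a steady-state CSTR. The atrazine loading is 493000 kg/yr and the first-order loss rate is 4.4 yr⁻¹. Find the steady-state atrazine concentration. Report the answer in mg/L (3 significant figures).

0.513 mg/L

Outflow Q = 30.4 m³/s × 3.156e+07 s/yr = 9.594e+08 m³/yr.
Steady-state CSTR mass balance: W = Q·C + k·V·C, so C = W/(Q + kV).
Q + kV = 9.594e+08 + 4.4·487000 = 9.615e+08 m³/yr.
C = 493000/9.615e+08 = 0.0005127 kg/m³ = 0.5127 mg/L.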